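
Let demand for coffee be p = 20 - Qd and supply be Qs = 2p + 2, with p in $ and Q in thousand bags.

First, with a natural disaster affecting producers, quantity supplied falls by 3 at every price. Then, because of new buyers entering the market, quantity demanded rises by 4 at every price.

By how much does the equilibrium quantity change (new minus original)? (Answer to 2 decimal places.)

Initially, 20 - p = 2p + 2, so 18 = 3p and p = 6, Q = 14.
The new curves are Qd = 24 - p (demand) and Qs = 2p - 1 (supply).
New equilibrium: 24 - p = 2p - 1 ⇒ 25 = 3p ⇒ p = 25/3 ≈ 8.3333, Q = 47/3 ≈ 15.6667.
ΔQ = 15.6667 − 14 = +1.67.

+1.67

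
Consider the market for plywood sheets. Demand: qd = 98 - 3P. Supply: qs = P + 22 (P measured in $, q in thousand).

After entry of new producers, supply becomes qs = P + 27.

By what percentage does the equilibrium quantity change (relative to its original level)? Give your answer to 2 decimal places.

+9.15

Solve the original market: 98 - 3P = P + 22, hence P = 19 and q = 41.
With the change applied: demand qd = 98 - 3P, supply qs = P + 27.
Setting them equal: 98 - 3P = P + 27 → 71 = 4P, so P = 17.75 and q = 44.75.
%Δq = (44.75 − 41) / 41 × 100 = +9.15%.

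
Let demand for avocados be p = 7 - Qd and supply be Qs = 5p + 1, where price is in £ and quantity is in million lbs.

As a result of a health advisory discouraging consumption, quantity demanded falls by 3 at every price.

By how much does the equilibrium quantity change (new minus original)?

Before the shock: 7 - p = 5p + 1 ⇒ 6 = 6p ⇒ p = 1, Q = 6.
After the shift, demand is Qd = 4 - p and supply is Qs = 5p + 1.
New equilibrium: 4 - p = 5p + 1 ⇒ 3 = 6p ⇒ p = 0.5, Q = 3.5.
ΔQ = 3.5 − 6 = -2.5.

-2.5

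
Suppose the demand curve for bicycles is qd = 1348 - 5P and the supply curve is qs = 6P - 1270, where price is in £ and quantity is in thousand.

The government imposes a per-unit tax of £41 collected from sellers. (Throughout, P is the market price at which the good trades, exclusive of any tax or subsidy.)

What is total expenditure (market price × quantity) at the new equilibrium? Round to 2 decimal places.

Original equilibrium: 1348 - 5P = 6P - 1270 gives 2618 = 11P, so P = 238 and q = 158.
Since sellers keep the price net of the tax, the effective supply curve becomes qs = 6P - 1516.
New equilibrium: 1348 - 5P = 6P - 1516 ⇒ 2864 = 11P ⇒ P = 2864/11 ≈ 260.3636, q = 508/11 ≈ 46.1818.
New expenditure = 260.3636 × 46.1818 = 12024.07.

12024.07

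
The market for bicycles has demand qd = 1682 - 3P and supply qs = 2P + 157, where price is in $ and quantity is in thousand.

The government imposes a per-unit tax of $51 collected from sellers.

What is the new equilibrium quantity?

705.8

Before the shock: 1682 - 3P = 2P + 157 ⇒ 1525 = 5P ⇒ P = 305, q = 767.
Since sellers keep the price net of the tax, the effective supply curve becomes qs = 2P + 55.
Equate the new curves: 1682 - 3P = 2P + 55, giving 1627 = 5P, P = 325.4, q = 705.8.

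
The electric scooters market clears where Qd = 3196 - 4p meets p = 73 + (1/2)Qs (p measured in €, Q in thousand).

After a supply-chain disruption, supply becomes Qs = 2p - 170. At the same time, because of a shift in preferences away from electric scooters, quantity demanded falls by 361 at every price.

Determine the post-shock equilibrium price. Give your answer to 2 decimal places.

Solve the original market: 3196 - 4p = 2p - 146, hence p = 557 and Q = 968.
With the change applied: demand Qd = 2835 - 4p, supply Qs = 2p - 170.
Clearing the new market: 2835 - 4p = 2p - 170, so p = 3005/6 ≈ 500.8333 and Q = 2495/3 ≈ 831.6667.

500.83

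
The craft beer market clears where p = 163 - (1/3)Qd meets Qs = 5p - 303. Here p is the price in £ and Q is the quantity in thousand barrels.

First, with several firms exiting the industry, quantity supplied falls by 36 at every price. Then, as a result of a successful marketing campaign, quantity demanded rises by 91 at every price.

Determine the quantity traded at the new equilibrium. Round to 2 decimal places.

235.38

Before the shock: 489 - 3p = 5p - 303 ⇒ 792 = 8p ⇒ p = 99, Q = 192.
After the shift, demand is Qd = 580 - 3p and supply is Qs = 5p - 339.
Equate the new curves: 580 - 3p = 5p - 339, giving 919 = 8p, p = 114.875, Q = 235.375.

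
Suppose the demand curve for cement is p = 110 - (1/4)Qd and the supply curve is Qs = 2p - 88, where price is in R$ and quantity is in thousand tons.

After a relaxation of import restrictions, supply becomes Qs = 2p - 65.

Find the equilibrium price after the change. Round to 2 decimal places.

Before the shock: 440 - 4p = 2p - 88 ⇒ 528 = 6p ⇒ p = 88, Q = 88.
The new curves are Qd = 440 - 4p (demand) and Qs = 2p - 65 (supply).
Equate the new curves: 440 - 4p = 2p - 65, giving 505 = 6p, p = 505/6 ≈ 84.1667, Q = 310/3 ≈ 103.3333.

84.17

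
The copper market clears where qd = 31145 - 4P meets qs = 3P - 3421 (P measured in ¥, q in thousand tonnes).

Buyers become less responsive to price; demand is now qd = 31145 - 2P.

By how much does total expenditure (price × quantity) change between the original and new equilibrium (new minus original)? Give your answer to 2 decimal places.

Original equilibrium: 31145 - 4P = 3P - 3421 gives 34566 = 7P, so P = 4938 and q = 11393.
After the shift, demand is qd = 31145 - 2P and supply is qs = 3P - 3421.
Equate the new curves: 31145 - 2P = 3P - 3421, giving 34566 = 5P, P = 6913.2, q = 17318.6.
Expenditure moves from 4938×11393 = 56258634 to 6913.2×17318.6 = 119726945.52; change = +63468311.52.

+63468311.52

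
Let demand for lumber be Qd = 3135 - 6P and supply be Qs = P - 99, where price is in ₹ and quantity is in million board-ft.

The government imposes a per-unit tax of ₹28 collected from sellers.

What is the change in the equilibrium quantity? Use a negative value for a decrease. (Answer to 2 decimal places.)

Original equilibrium: 3135 - 6P = P - 99 gives 3234 = 7P, so P = 462 and Q = 363.
Since sellers keep the price net of the tax, the effective supply curve becomes Qs = P - 127.
New equilibrium: 3135 - 6P = P - 127 ⇒ 3262 = 7P ⇒ P = 466, Q = 339.
ΔQ = 339 − 363 = -24.00.

-24.00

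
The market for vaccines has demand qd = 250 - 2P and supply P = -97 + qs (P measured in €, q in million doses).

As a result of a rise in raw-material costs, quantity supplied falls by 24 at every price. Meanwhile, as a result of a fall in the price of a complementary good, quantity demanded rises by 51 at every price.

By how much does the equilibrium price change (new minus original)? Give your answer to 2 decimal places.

+25.00

Before the shock: 250 - 2P = P + 97 ⇒ 153 = 3P ⇒ P = 51, q = 148.
With the change applied: demand qd = 301 - 2P, supply qs = P + 73.
New equilibrium: 301 - 2P = P + 73 ⇒ 228 = 3P ⇒ P = 76, q = 149.
ΔP = 76 − 51 = +25.00.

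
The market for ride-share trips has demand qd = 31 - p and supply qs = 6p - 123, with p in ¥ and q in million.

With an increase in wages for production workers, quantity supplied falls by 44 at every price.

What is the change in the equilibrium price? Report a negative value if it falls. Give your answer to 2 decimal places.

Initially, 31 - p = 6p - 123, so 154 = 7p and p = 22, q = 9.
The new curves are qd = 31 - p (demand) and qs = 6p - 167 (supply).
New equilibrium: 31 - p = 6p - 167 ⇒ 198 = 7p ⇒ p = 198/7 ≈ 28.2857, q = 19/7 ≈ 2.7143.
Δp = 28.2857 − 22 = +6.29.

+6.29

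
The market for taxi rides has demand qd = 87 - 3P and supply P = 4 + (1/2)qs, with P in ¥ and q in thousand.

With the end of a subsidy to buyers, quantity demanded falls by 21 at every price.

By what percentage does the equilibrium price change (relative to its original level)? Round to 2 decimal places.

Before the shock: 87 - 3P = 2P - 8 ⇒ 95 = 5P ⇒ P = 19, q = 30.
The new curves are qd = 66 - 3P (demand) and qs = 2P - 8 (supply).
Equate the new curves: 66 - 3P = 2P - 8, giving 74 = 5P, P = 14.8, q = 21.6.
%ΔP = (14.8 − 19) / 19 × 100 = -22.11%.

-22.11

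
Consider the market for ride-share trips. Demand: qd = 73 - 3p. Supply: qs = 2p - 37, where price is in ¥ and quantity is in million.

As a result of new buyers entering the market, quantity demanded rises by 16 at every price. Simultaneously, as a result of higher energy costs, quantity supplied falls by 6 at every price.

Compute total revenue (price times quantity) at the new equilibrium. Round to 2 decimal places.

Initially, 73 - 3p = 2p - 37, so 110 = 5p and p = 22, q = 7.
The new curves are qd = 89 - 3p (demand) and qs = 2p - 43 (supply).
Equate the new curves: 89 - 3p = 2p - 43, giving 132 = 5p, p = 26.4, q = 9.8.
New expenditure = 26.4 × 9.8 = 258.72.

258.72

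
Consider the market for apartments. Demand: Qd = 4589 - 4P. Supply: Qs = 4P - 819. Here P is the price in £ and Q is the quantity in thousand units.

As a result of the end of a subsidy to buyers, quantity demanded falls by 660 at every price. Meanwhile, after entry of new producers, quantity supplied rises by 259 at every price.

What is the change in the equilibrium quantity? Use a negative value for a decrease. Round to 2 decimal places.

-200.50

Solve the original market: 4589 - 4P = 4P - 819, hence P = 676 and Q = 1885.
The new curves are Qd = 3929 - 4P (demand) and Qs = 4P - 560 (supply).
New equilibrium: 3929 - 4P = 4P - 560 ⇒ 4489 = 8P ⇒ P = 561.125, Q = 1684.5.
ΔQ = 1684.5 − 1885 = -200.50.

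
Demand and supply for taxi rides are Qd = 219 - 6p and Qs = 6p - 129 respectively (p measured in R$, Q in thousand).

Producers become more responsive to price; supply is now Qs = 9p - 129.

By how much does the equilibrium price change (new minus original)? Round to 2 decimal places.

Solve the original market: 219 - 6p = 6p - 129, hence p = 29 and Q = 45.
The new curves are Qd = 219 - 6p (demand) and Qs = 9p - 129 (supply).
Setting them equal: 219 - 6p = 9p - 129 → 348 = 15p, so p = 23.2 and Q = 79.8.
Δp = 23.2 − 29 = -5.80.

-5.80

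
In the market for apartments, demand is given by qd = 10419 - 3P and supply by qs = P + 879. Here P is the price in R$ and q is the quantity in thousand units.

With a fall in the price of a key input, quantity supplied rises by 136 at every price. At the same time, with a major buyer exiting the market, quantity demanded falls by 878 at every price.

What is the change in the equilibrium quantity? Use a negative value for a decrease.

-117.5

Before the shock: 10419 - 3P = P + 879 ⇒ 9540 = 4P ⇒ P = 2385, q = 3264.
The shock moves the curves to qd = 9541 - 3P and qs = P + 1015.
Setting them equal: 9541 - 3P = P + 1015 → 8526 = 4P, so P = 2131.5 and q = 3146.5.
Δq = 3146.5 − 3264 = -117.5.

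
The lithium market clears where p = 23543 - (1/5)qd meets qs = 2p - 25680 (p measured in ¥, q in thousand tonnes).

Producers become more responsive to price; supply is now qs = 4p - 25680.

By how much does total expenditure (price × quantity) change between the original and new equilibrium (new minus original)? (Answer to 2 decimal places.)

+293044247.53

Initially, 117715 - 5p = 2p - 25680, so 143395 = 7p and p = 20485, q = 15290.
The new curves are qd = 117715 - 5p (demand) and qs = 4p - 25680 (supply).
Setting them equal: 117715 - 5p = 4p - 25680 → 143395 = 9p, so p = 143395/9 ≈ 15932.7778 and q = 342460/9 ≈ 38051.1111.
Expenditure moves from 20485×15290 = 313215650 to 15932.7778×38051.1111 = 606259897.5309; change = +293044247.53.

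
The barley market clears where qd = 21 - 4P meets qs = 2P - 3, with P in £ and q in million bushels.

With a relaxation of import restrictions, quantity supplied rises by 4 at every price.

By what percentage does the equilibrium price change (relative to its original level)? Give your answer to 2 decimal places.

-16.67

Initially, 21 - 4P = 2P - 3, so 24 = 6P and P = 4, q = 5.
With the change applied: demand qd = 21 - 4P, supply qs = 2P + 1.
Clearing the new market: 21 - 4P = 2P + 1, so P = 10/3 ≈ 3.3333 and q = 23/3 ≈ 7.6667.
%ΔP = (3.3333 − 4) / 4 × 100 = -16.67%.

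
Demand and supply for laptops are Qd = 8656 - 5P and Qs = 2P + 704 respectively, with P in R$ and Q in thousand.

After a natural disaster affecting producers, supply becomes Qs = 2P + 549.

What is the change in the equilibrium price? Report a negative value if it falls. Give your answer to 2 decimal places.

+22.14

Solve the original market: 8656 - 5P = 2P + 704, hence P = 1136 and Q = 2976.
After the shift, demand is Qd = 8656 - 5P and supply is Qs = 2P + 549.
Setting them equal: 8656 - 5P = 2P + 549 → 8107 = 7P, so P = 8107/7 ≈ 1158.1429 and Q = 20057/7 ≈ 2865.2857.
ΔP = 1158.1429 − 1136 = +22.14.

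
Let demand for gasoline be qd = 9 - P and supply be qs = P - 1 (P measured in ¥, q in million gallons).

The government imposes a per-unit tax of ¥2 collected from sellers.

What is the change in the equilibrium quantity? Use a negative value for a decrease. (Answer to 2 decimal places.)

Original equilibrium: 9 - P = P - 1 gives 10 = 2P, so P = 5 and q = 4.
Since sellers keep the price net of the tax, the effective supply curve becomes qs = P - 3.
New equilibrium: 9 - P = P - 3 ⇒ 12 = 2P ⇒ P = 6, q = 3.
Δq = 3 − 4 = -1.00.

-1.00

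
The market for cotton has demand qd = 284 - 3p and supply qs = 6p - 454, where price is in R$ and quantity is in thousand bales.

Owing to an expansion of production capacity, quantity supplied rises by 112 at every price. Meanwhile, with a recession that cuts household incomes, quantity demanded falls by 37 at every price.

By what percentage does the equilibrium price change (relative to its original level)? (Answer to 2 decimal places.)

-20.19

Initially, 284 - 3p = 6p - 454, so 738 = 9p and p = 82, q = 38.
With the change applied: demand qd = 247 - 3p, supply qs = 6p - 342.
Setting them equal: 247 - 3p = 6p - 342 → 589 = 9p, so p = 589/9 ≈ 65.4444 and q = 152/3 ≈ 50.6667.
%Δp = (65.4444 − 82) / 82 × 100 = -20.19%.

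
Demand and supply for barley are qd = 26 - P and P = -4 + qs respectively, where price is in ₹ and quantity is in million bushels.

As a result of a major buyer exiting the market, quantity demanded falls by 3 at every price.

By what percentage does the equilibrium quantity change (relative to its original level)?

Before the shock: 26 - P = P + 4 ⇒ 22 = 2P ⇒ P = 11, q = 15.
After the shift, demand is qd = 23 - P and supply is qs = P + 4.
New equilibrium: 23 - P = P + 4 ⇒ 19 = 2P ⇒ P = 9.5, q = 13.5.
%Δq = (13.5 − 15) / 15 × 100 = -10%.

-10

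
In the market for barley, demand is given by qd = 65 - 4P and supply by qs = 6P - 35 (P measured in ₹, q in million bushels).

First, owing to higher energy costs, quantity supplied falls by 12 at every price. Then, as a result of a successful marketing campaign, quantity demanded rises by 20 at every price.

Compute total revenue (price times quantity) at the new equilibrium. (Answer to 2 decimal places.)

Before the shock: 65 - 4P = 6P - 35 ⇒ 100 = 10P ⇒ P = 10, q = 25.
The new curves are qd = 85 - 4P (demand) and qs = 6P - 47 (supply).
Clearing the new market: 85 - 4P = 6P - 47, so P = 13.2 and q = 32.2.
New expenditure = 13.2 × 32.2 = 425.04.

425.04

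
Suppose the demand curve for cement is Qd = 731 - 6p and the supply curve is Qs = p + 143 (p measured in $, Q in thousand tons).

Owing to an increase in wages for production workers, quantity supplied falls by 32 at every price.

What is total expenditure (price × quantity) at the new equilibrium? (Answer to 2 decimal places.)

Before the shock: 731 - 6p = p + 143 ⇒ 588 = 7p ⇒ p = 84, Q = 227.
After the shift, demand is Qd = 731 - 6p and supply is Qs = p + 111.
Clearing the new market: 731 - 6p = p + 111, so p = 620/7 ≈ 88.5714 and Q = 1397/7 ≈ 199.5714.
New expenditure = 88.5714 × 199.5714 = 17676.33.

17676.33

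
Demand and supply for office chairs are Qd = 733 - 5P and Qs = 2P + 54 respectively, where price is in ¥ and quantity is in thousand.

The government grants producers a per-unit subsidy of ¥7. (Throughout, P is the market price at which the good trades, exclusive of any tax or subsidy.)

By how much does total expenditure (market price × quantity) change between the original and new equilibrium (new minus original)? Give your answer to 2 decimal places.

+454.00

Before the shock: 733 - 5P = 2P + 54 ⇒ 679 = 7P ⇒ P = 97, Q = 248.
Since sellers receive the price plus the subsidy, the effective supply curve becomes Qs = 2P + 68.
New equilibrium: 733 - 5P = 2P + 68 ⇒ 665 = 7P ⇒ P = 95, Q = 258.
Expenditure moves from 97×248 = 24056 to 95×258 = 24510; change = +454.00.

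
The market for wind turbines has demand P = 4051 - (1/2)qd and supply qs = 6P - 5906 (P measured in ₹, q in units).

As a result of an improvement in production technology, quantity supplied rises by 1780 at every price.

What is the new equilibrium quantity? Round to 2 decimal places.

Solve the original market: 8102 - 2P = 6P - 5906, hence P = 1751 and q = 4600.
After the shift, demand is qd = 8102 - 2P and supply is qs = 6P - 4126.
Equate the new curves: 8102 - 2P = 6P - 4126, giving 12228 = 8P, P = 1528.5, q = 5045.

5045.00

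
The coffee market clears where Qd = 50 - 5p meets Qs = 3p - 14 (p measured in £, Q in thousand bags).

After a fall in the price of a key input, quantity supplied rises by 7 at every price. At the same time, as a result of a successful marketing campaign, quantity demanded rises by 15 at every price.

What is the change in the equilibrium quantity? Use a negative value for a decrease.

+10

Solve the original market: 50 - 5p = 3p - 14, hence p = 8 and Q = 10.
The new curves are Qd = 65 - 5p (demand) and Qs = 3p - 7 (supply).
Equate the new curves: 65 - 5p = 3p - 7, giving 72 = 8p, p = 9, Q = 20.
ΔQ = 20 − 10 = +10.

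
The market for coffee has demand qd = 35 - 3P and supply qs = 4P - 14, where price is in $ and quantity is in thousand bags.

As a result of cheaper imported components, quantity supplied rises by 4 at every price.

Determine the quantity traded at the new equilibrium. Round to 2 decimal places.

Initially, 35 - 3P = 4P - 14, so 49 = 7P and P = 7, q = 14.
After the shift, demand is qd = 35 - 3P and supply is qs = 4P - 10.
Equate the new curves: 35 - 3P = 4P - 10, giving 45 = 7P, P = 45/7 ≈ 6.4286, q = 110/7 ≈ 15.7143.

15.71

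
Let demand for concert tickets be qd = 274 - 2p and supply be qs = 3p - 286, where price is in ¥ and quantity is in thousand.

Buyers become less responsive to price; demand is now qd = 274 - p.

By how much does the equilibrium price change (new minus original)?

Before the shock: 274 - 2p = 3p - 286 ⇒ 560 = 5p ⇒ p = 112, q = 50.
The shock moves the curves to qd = 274 - p and qs = 3p - 286.
Setting them equal: 274 - p = 3p - 286 → 560 = 4p, so p = 140 and q = 134.
Δp = 140 − 112 = +28.

+28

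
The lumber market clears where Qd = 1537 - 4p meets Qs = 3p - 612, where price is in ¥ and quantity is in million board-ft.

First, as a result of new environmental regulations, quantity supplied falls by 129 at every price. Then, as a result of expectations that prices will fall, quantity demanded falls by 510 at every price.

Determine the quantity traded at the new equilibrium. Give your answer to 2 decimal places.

16.71

Original equilibrium: 1537 - 4p = 3p - 612 gives 2149 = 7p, so p = 307 and Q = 309.
The new curves are Qd = 1027 - 4p (demand) and Qs = 3p - 741 (supply).
Setting them equal: 1027 - 4p = 3p - 741 → 1768 = 7p, so p = 1768/7 ≈ 252.5714 and Q = 117/7 ≈ 16.7143.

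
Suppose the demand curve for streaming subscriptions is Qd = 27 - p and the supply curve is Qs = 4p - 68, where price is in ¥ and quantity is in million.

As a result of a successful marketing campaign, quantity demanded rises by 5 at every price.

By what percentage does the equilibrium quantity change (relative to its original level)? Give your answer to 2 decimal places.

+50.00

Initially, 27 - p = 4p - 68, so 95 = 5p and p = 19, Q = 8.
The shock moves the curves to Qd = 32 - p and Qs = 4p - 68.
Setting them equal: 32 - p = 4p - 68 → 100 = 5p, so p = 20 and Q = 12.
%ΔQ = (12 − 8) / 8 × 100 = +50.00%.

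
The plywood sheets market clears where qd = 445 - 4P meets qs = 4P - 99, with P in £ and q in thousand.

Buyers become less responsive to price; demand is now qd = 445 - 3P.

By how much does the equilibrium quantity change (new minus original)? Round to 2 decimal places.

+38.86

Original equilibrium: 445 - 4P = 4P - 99 gives 544 = 8P, so P = 68 and q = 173.
The new curves are qd = 445 - 3P (demand) and qs = 4P - 99 (supply).
New equilibrium: 445 - 3P = 4P - 99 ⇒ 544 = 7P ⇒ P = 544/7 ≈ 77.7143, q = 1483/7 ≈ 211.8571.
Δq = 211.8571 − 173 = +38.86.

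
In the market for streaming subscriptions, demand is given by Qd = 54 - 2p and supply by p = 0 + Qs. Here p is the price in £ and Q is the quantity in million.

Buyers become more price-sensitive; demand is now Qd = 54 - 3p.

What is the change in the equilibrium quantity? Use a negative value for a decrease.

Initially, 54 - 2p = p, so 54 = 3p and p = 18, Q = 18.
The shock moves the curves to Qd = 54 - 3p and Qs = p.
Setting them equal: 54 - 3p = p → 54 = 4p, so p = 13.5 and Q = 13.5.
ΔQ = 13.5 − 18 = -4.5.

-4.5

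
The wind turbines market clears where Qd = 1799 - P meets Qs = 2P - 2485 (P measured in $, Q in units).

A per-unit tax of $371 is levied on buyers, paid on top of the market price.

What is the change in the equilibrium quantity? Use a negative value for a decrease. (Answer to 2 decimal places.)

-247.33

Initially, 1799 - P = 2P - 2485, so 4284 = 3P and P = 1428, Q = 371.
Since buyers pay the price plus the tax, the effective demand curve becomes Qd = 1428 - P.
Clearing the new market: 1428 - P = 2P - 2485, so P = 3913/3 ≈ 1304.3333 and Q = 371/3 ≈ 123.6667.
ΔQ = 123.6667 − 371 = -247.33.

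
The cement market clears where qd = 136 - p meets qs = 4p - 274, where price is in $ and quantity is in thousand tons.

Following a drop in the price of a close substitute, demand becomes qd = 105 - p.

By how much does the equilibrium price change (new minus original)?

-6.2

Before the shock: 136 - p = 4p - 274 ⇒ 410 = 5p ⇒ p = 82, q = 54.
The new curves are qd = 105 - p (demand) and qs = 4p - 274 (supply).
New equilibrium: 105 - p = 4p - 274 ⇒ 379 = 5p ⇒ p = 75.8, q = 29.2.
Δp = 75.8 − 82 = -6.2.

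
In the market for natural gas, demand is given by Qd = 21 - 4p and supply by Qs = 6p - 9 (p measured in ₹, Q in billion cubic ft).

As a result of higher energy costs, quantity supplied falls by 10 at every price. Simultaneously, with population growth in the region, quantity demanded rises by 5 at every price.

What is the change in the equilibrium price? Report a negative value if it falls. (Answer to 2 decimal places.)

+1.50

Original equilibrium: 21 - 4p = 6p - 9 gives 30 = 10p, so p = 3 and Q = 9.
The new curves are Qd = 26 - 4p (demand) and Qs = 6p - 19 (supply).
Setting them equal: 26 - 4p = 6p - 19 → 45 = 10p, so p = 4.5 and Q = 8.
Δp = 4.5 − 3 = +1.50.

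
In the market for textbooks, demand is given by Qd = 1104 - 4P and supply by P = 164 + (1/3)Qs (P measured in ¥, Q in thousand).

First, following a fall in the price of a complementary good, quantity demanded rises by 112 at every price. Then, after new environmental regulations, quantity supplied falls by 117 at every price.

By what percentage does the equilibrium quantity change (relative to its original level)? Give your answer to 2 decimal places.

Solve the original market: 1104 - 4P = 3P - 492, hence P = 228 and Q = 192.
The new curves are Qd = 1216 - 4P (demand) and Qs = 3P - 609 (supply).
Clearing the new market: 1216 - 4P = 3P - 609, so P = 1825/7 ≈ 260.7143 and Q = 1212/7 ≈ 173.1429.
%ΔQ = (173.1429 − 192) / 192 × 100 = -9.82%.

-9.82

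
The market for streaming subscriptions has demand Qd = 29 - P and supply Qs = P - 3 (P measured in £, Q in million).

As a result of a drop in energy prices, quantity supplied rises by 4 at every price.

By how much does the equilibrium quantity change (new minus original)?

Original equilibrium: 29 - P = P - 3 gives 32 = 2P, so P = 16 and Q = 13.
The new curves are Qd = 29 - P (demand) and Qs = P + 1 (supply).
Setting them equal: 29 - P = P + 1 → 28 = 2P, so P = 14 and Q = 15.
ΔQ = 15 − 13 = +2.

+2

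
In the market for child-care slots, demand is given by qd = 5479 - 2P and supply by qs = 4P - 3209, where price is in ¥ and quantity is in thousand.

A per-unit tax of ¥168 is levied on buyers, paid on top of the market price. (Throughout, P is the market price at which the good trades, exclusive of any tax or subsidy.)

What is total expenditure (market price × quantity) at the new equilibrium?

3283728

Solve the original market: 5479 - 2P = 4P - 3209, hence P = 1448 and q = 2583.
Since buyers pay the price plus the tax, the effective demand curve becomes qd = 5143 - 2P.
New equilibrium: 5143 - 2P = 4P - 3209 ⇒ 8352 = 6P ⇒ P = 1392, q = 2359.
New expenditure = 1392 × 2359 = 3283728.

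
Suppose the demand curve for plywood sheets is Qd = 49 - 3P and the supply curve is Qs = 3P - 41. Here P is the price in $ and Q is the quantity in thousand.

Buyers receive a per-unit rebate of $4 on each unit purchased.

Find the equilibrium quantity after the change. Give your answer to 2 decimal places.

10.00

Original equilibrium: 49 - 3P = 3P - 41 gives 90 = 6P, so P = 15 and Q = 4.
Since buyers' out-of-pocket price is the market price minus the rebate, the effective demand curve becomes Qd = 61 - 3P.
Equate the new curves: 61 - 3P = 3P - 41, giving 102 = 6P, P = 17, Q = 10.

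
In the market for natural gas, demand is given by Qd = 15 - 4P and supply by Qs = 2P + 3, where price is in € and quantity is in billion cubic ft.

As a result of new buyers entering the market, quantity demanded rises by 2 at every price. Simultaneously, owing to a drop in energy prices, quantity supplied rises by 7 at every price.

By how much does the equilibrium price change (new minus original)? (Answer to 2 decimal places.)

-0.83

Solve the original market: 15 - 4P = 2P + 3, hence P = 2 and Q = 7.
After the shift, demand is Qd = 17 - 4P and supply is Qs = 2P + 10.
New equilibrium: 17 - 4P = 2P + 10 ⇒ 7 = 6P ⇒ P = 7/6 ≈ 1.1667, Q = 37/3 ≈ 12.3333.
ΔP = 1.1667 − 2 = -0.83.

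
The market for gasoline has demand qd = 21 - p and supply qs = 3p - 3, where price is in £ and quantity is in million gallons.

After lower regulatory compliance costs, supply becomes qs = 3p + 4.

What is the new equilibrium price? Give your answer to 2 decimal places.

4.25

Before the shock: 21 - p = 3p - 3 ⇒ 24 = 4p ⇒ p = 6, q = 15.
The shock moves the curves to qd = 21 - p and qs = 3p + 4.
Clearing the new market: 21 - p = 3p + 4, so p = 4.25 and q = 16.75.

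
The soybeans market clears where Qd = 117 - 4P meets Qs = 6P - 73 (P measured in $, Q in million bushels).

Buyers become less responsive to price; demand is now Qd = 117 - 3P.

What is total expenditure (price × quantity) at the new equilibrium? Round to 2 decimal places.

Initially, 117 - 4P = 6P - 73, so 190 = 10P and P = 19, Q = 41.
The new curves are Qd = 117 - 3P (demand) and Qs = 6P - 73 (supply).
New equilibrium: 117 - 3P = 6P - 73 ⇒ 190 = 9P ⇒ P = 190/9 ≈ 21.1111, Q = 161/3 ≈ 53.6667.
New expenditure = 21.1111 × 53.6667 = 1132.96.

1132.96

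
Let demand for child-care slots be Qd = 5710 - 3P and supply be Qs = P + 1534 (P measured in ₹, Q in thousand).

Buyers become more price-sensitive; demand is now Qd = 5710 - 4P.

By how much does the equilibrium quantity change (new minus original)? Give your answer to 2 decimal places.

-208.80

Before the shock: 5710 - 3P = P + 1534 ⇒ 4176 = 4P ⇒ P = 1044, Q = 2578.
With the change applied: demand Qd = 5710 - 4P, supply Qs = P + 1534.
New equilibrium: 5710 - 4P = P + 1534 ⇒ 4176 = 5P ⇒ P = 835.2, Q = 2369.2.
ΔQ = 2369.2 − 2578 = -208.80.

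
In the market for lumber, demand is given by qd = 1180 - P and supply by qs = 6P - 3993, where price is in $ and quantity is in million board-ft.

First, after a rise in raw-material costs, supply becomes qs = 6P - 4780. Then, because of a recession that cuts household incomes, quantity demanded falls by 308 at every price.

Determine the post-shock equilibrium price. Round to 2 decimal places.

807.43

Solve the original market: 1180 - P = 6P - 3993, hence P = 739 and q = 441.
The shock moves the curves to qd = 872 - P and qs = 6P - 4780.
Clearing the new market: 872 - P = 6P - 4780, so P = 5652/7 ≈ 807.4286 and q = 452/7 ≈ 64.5714.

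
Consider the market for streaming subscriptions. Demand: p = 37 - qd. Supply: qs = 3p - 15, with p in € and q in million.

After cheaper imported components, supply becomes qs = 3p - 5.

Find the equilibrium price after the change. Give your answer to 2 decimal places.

10.50

Original equilibrium: 37 - p = 3p - 15 gives 52 = 4p, so p = 13 and q = 24.
The new curves are qd = 37 - p (demand) and qs = 3p - 5 (supply).
Equate the new curves: 37 - p = 3p - 5, giving 42 = 4p, p = 10.5, q = 26.5.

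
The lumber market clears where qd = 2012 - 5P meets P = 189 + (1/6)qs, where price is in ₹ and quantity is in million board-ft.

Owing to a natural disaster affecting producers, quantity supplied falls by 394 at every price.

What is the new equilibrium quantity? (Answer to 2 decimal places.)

Initially, 2012 - 5P = 6P - 1134, so 3146 = 11P and P = 286, q = 582.
The new curves are qd = 2012 - 5P (demand) and qs = 6P - 1528 (supply).
New equilibrium: 2012 - 5P = 6P - 1528 ⇒ 3540 = 11P ⇒ P = 3540/11 ≈ 321.8182, q = 4432/11 ≈ 402.9091.

402.91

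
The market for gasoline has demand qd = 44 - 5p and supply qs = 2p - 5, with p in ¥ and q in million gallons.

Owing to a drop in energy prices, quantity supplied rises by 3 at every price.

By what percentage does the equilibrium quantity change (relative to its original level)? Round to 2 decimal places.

+23.81

Initially, 44 - 5p = 2p - 5, so 49 = 7p and p = 7, q = 9.
With the change applied: demand qd = 44 - 5p, supply qs = 2p - 2.
Equate the new curves: 44 - 5p = 2p - 2, giving 46 = 7p, p = 46/7 ≈ 6.5714, q = 78/7 ≈ 11.1429.
%Δq = (11.1429 − 9) / 9 × 100 = +23.81%.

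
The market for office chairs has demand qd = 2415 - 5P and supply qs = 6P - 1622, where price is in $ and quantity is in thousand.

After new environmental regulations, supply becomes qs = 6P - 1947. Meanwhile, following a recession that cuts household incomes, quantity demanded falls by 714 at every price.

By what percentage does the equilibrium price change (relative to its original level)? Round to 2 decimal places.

Before the shock: 2415 - 5P = 6P - 1622 ⇒ 4037 = 11P ⇒ P = 367, q = 580.
The new curves are qd = 1701 - 5P (demand) and qs = 6P - 1947 (supply).
New equilibrium: 1701 - 5P = 6P - 1947 ⇒ 3648 = 11P ⇒ P = 3648/11 ≈ 331.6364, q = 471/11 ≈ 42.8182.
%ΔP = (331.6364 − 367) / 367 × 100 = -9.64%.

-9.64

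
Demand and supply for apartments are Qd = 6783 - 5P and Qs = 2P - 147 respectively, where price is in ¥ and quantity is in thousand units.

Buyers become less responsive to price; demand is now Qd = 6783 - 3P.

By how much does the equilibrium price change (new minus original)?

Initially, 6783 - 5P = 2P - 147, so 6930 = 7P and P = 990, Q = 1833.
The new curves are Qd = 6783 - 3P (demand) and Qs = 2P - 147 (supply).
Clearing the new market: 6783 - 3P = 2P - 147, so P = 1386 and Q = 2625.
ΔP = 1386 − 990 = +396.

+396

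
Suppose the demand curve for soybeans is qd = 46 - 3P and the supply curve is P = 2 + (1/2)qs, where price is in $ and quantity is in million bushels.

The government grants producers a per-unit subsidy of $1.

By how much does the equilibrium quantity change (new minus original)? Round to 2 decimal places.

Before the shock: 46 - 3P = 2P - 4 ⇒ 50 = 5P ⇒ P = 10, q = 16.
Since sellers receive the price plus the subsidy, the effective supply curve becomes qs = 2P - 2.
New equilibrium: 46 - 3P = 2P - 2 ⇒ 48 = 5P ⇒ P = 9.6, q = 17.2.
Δq = 17.2 − 16 = +1.20.

+1.20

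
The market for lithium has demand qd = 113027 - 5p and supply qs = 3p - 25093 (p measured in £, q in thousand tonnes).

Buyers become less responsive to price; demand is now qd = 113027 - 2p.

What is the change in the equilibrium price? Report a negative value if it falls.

+10359

Initially, 113027 - 5p = 3p - 25093, so 138120 = 8p and p = 17265, q = 26702.
The new curves are qd = 113027 - 2p (demand) and qs = 3p - 25093 (supply).
Setting them equal: 113027 - 2p = 3p - 25093 → 138120 = 5p, so p = 27624 and q = 57779.
Δp = 27624 − 17265 = +10359.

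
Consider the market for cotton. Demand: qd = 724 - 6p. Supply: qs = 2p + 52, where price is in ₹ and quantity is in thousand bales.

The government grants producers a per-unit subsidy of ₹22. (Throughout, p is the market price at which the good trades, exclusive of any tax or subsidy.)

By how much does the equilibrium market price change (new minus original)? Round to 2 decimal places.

-5.50

Original equilibrium: 724 - 6p = 2p + 52 gives 672 = 8p, so p = 84 and q = 220.
Since sellers receive the price plus the subsidy, the effective supply curve becomes qs = 2p + 96.
New equilibrium: 724 - 6p = 2p + 96 ⇒ 628 = 8p ⇒ p = 78.5, q = 253.
Δp = 78.5 − 84 = -5.50.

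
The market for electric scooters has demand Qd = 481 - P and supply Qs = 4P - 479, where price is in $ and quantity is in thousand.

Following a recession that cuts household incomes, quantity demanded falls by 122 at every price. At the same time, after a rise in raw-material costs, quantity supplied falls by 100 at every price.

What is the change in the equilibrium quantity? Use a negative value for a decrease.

-117.6

Initially, 481 - P = 4P - 479, so 960 = 5P and P = 192, Q = 289.
With the change applied: demand Qd = 359 - P, supply Qs = 4P - 579.
Clearing the new market: 359 - P = 4P - 579, so P = 187.6 and Q = 171.4.
ΔQ = 171.4 − 289 = -117.6.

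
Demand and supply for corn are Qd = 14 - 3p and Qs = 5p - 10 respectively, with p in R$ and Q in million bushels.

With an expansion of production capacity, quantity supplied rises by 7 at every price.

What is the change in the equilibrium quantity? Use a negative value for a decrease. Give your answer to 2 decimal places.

Before the shock: 14 - 3p = 5p - 10 ⇒ 24 = 8p ⇒ p = 3, Q = 5.
After the shift, demand is Qd = 14 - 3p and supply is Qs = 5p - 3.
Clearing the new market: 14 - 3p = 5p - 3, so p = 2.125 and Q = 7.625.
ΔQ = 7.625 − 5 = +2.63.

+2.63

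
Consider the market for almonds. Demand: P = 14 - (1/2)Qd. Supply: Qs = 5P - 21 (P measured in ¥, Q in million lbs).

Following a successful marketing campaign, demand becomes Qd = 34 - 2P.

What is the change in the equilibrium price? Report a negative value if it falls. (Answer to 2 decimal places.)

+0.86

Solve the original market: 28 - 2P = 5P - 21, hence P = 7 and Q = 14.
The new curves are Qd = 34 - 2P (demand) and Qs = 5P - 21 (supply).
Equate the new curves: 34 - 2P = 5P - 21, giving 55 = 7P, P = 55/7 ≈ 7.8571, Q = 128/7 ≈ 18.2857.
ΔP = 7.8571 − 7 = +0.86.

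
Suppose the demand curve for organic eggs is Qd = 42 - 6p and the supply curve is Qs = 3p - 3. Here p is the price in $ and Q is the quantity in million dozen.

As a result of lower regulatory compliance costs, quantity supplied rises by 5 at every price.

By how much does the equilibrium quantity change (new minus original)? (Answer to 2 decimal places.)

+3.33

Original equilibrium: 42 - 6p = 3p - 3 gives 45 = 9p, so p = 5 and Q = 12.
With the change applied: demand Qd = 42 - 6p, supply Qs = 3p + 2.
Clearing the new market: 42 - 6p = 3p + 2, so p = 40/9 ≈ 4.4444 and Q = 46/3 ≈ 15.3333.
ΔQ = 15.3333 − 12 = +3.33.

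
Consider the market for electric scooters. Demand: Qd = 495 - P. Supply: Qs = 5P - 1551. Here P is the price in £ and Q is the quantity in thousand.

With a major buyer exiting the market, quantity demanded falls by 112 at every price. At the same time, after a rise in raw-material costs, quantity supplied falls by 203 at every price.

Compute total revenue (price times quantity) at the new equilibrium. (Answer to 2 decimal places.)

9557.14

Initially, 495 - P = 5P - 1551, so 2046 = 6P and P = 341, Q = 154.
After the shift, demand is Qd = 383 - P and supply is Qs = 5P - 1754.
New equilibrium: 383 - P = 5P - 1754 ⇒ 2137 = 6P ⇒ P = 2137/6 ≈ 356.1667, Q = 161/6 ≈ 26.8333.
New expenditure = 356.1667 × 26.8333 = 9557.14.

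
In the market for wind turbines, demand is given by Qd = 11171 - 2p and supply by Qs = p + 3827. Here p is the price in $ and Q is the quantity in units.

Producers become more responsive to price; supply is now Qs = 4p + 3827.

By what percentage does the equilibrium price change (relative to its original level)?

Initially, 11171 - 2p = p + 3827, so 7344 = 3p and p = 2448, Q = 6275.
With the change applied: demand Qd = 11171 - 2p, supply Qs = 4p + 3827.
Setting them equal: 11171 - 2p = 4p + 3827 → 7344 = 6p, so p = 1224 and Q = 8723.
%Δp = (1224 − 2448) / 2448 × 100 = -50%.

-50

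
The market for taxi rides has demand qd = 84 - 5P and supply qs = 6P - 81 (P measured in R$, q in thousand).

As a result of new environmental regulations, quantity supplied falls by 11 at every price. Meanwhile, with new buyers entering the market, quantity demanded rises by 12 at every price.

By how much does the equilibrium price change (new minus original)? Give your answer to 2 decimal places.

Initially, 84 - 5P = 6P - 81, so 165 = 11P and P = 15, q = 9.
With the change applied: demand qd = 96 - 5P, supply qs = 6P - 92.
New equilibrium: 96 - 5P = 6P - 92 ⇒ 188 = 11P ⇒ P = 188/11 ≈ 17.0909, q = 116/11 ≈ 10.5455.
ΔP = 17.0909 − 15 = +2.09.

+2.09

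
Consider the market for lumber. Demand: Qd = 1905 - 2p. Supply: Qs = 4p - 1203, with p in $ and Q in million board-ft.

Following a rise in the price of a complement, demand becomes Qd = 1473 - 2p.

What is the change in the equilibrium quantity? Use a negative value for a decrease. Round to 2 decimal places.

-288.00

Original equilibrium: 1905 - 2p = 4p - 1203 gives 3108 = 6p, so p = 518 and Q = 869.
The shock moves the curves to Qd = 1473 - 2p and Qs = 4p - 1203.
New equilibrium: 1473 - 2p = 4p - 1203 ⇒ 2676 = 6p ⇒ p = 446, Q = 581.
ΔQ = 581 − 869 = -288.00.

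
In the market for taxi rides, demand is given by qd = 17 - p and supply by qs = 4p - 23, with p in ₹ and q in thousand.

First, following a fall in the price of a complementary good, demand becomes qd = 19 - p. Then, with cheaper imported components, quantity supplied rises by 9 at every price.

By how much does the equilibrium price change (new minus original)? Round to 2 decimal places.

-1.40

Initially, 17 - p = 4p - 23, so 40 = 5p and p = 8, q = 9.
After the shift, demand is qd = 19 - p and supply is qs = 4p - 14.
Clearing the new market: 19 - p = 4p - 14, so p = 6.6 and q = 12.4.
Δp = 6.6 − 8 = -1.40.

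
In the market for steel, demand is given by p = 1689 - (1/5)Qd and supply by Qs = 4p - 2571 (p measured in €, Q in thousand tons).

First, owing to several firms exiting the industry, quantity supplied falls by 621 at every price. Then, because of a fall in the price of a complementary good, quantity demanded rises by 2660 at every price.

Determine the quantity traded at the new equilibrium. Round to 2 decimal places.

3162.22

Initially, 8445 - 5p = 4p - 2571, so 11016 = 9p and p = 1224, Q = 2325.
The new curves are Qd = 11105 - 5p (demand) and Qs = 4p - 3192 (supply).
New equilibrium: 11105 - 5p = 4p - 3192 ⇒ 14297 = 9p ⇒ p = 14297/9 ≈ 1588.5556, Q = 28460/9 ≈ 3162.2222.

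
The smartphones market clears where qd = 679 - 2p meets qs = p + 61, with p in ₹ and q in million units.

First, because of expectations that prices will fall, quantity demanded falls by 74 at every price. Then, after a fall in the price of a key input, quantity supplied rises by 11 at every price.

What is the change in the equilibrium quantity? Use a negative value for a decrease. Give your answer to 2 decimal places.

Initially, 679 - 2p = p + 61, so 618 = 3p and p = 206, q = 267.
The new curves are qd = 605 - 2p (demand) and qs = p + 72 (supply).
Setting them equal: 605 - 2p = p + 72 → 533 = 3p, so p = 533/3 ≈ 177.6667 and q = 749/3 ≈ 249.6667.
Δq = 249.6667 − 267 = -17.33.

-17.33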